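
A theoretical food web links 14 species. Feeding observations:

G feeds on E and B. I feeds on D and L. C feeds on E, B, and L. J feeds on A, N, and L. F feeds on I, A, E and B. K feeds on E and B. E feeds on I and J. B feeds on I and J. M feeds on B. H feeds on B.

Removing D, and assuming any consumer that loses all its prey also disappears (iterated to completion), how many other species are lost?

0

Remove D.
Every predator of it retains at least one other prey: I still has L.
No consumer loses all prey, so no secondary extinctions occur.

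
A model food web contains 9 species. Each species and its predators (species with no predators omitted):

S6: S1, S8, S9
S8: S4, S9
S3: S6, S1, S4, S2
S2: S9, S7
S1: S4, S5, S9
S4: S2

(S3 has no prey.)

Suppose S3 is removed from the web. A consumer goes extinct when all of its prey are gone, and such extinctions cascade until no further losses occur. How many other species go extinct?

Remove S3.
Round 1: S6 (all prey gone) → extinct.
Round 2: S1 (all prey gone), S8 (all prey gone) → extinct.
Round 3: S4 (all prey gone), S5 (all prey gone) → extinct.
Round 4: S2 (all prey gone) → extinct.
Round 5: S9 (all prey gone), S7 (all prey gone) → extinct.
No further losses. Total secondary extinctions: 8.

8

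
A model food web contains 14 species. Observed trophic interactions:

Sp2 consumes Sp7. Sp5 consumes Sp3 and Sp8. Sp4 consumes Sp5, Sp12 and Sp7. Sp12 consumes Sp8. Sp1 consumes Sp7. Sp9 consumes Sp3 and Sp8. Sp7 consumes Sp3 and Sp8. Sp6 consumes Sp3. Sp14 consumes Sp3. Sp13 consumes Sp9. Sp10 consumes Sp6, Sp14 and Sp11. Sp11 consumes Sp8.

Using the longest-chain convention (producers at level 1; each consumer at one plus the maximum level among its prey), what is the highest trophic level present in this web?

Producers (level 1): Sp8, Sp3.
Sp8 → Sp9 → Sp13 gives Sp13 level 3.
No species has a prey at level 3, so no species reaches level 4.

3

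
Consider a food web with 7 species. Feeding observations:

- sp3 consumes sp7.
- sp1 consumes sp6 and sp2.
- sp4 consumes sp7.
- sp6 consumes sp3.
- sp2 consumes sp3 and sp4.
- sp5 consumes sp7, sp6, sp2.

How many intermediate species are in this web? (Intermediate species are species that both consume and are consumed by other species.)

4

Intermediate species (has both prey and predators): sp4, sp3, sp6, sp2.
Count: 4.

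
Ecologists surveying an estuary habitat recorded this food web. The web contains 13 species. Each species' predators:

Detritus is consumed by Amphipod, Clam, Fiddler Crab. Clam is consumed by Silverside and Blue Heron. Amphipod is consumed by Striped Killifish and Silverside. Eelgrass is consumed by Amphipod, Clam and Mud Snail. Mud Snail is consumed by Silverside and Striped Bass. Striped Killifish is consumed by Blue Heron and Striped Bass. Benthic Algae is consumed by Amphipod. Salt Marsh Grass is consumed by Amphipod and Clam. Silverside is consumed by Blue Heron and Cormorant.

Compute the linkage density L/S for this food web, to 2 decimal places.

There are L = 19 links among S = 13 species.
L/S = 19/13 = 1.4615 ≈ 1.46.

L/S = 1.46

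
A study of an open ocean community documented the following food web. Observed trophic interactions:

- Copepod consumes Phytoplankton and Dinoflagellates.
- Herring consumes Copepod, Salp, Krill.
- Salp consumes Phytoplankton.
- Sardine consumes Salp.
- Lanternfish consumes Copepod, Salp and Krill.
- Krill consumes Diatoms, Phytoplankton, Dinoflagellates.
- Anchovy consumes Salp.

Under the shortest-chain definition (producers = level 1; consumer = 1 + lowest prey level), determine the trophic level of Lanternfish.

Trophic level 3

Phytoplankton is a producer → level 1.
Krill eats Phytoplankton → level 2.
Lanternfish eats Krill → level 3.
No prey of Lanternfish is below level 2, so 3 is the minimum.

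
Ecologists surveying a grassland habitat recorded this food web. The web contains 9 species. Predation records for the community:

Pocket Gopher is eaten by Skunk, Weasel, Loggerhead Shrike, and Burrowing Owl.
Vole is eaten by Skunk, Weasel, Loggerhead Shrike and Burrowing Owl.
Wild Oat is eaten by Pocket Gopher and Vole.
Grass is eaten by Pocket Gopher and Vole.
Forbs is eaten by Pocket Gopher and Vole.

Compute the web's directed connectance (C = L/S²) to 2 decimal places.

C = 0.17

The web has S = 9 species and L = 14 feeding links.
C = L / S² = 14 / 81 = 0.1728 ≈ 0.17.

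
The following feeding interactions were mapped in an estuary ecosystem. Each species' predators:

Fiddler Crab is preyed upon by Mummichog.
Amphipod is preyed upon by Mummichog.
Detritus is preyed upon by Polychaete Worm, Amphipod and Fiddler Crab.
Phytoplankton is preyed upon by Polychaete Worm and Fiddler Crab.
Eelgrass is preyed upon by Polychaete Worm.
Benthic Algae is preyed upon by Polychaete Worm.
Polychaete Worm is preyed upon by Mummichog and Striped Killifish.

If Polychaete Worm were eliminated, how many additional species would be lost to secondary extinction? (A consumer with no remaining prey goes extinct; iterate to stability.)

1

Remove Polychaete Worm.
Round 1: Striped Killifish (all prey gone) → extinct.
No further losses. Total secondary extinctions: 1.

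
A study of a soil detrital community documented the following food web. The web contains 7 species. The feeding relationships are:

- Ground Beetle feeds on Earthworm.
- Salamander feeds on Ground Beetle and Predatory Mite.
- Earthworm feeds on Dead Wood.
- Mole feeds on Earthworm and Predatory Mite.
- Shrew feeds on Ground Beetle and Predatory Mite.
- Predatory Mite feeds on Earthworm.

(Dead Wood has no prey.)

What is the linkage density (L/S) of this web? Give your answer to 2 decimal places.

L/S = 1.29

There are L = 9 links among S = 7 species.
L/S = 9/7 = 1.2857 ≈ 1.29.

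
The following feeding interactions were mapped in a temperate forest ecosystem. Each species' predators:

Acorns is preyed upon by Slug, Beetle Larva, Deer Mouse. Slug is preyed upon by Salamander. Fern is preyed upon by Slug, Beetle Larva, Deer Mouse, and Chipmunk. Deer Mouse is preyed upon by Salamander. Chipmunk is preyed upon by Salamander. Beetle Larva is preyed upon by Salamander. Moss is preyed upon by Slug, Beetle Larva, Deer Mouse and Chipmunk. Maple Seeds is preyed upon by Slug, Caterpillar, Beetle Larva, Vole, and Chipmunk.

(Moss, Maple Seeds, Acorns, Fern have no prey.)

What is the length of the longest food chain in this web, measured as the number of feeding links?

One longest chain: Moss → Slug → Salamander.
It has 3 species and 2 links.

2 links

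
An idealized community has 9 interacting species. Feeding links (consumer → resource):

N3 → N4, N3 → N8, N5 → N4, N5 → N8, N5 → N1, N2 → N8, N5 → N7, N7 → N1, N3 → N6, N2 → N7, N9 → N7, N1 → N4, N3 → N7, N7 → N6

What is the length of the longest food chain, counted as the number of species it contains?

4 species

One longest chain: N4 → N1 → N7 → N3.
It has 4 species and 3 links.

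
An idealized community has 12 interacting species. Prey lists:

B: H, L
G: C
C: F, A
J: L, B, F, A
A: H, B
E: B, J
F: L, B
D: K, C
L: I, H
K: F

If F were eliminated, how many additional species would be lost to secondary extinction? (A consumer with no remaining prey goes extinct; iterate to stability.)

Remove F.
Round 1: K (all prey gone) → extinct.
No further losses. Total secondary extinctions: 1.

1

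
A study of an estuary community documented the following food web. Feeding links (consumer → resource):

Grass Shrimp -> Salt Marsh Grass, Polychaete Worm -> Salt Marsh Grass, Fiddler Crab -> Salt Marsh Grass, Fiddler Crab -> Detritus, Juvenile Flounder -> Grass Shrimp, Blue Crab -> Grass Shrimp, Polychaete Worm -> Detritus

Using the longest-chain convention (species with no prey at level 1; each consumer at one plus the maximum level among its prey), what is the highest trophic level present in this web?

Basal resources (level 1): Salt Marsh Grass, Detritus.
Salt Marsh Grass → Grass Shrimp → Blue Crab gives Blue Crab level 3.
No species has a prey at level 3, so no species reaches level 4.

3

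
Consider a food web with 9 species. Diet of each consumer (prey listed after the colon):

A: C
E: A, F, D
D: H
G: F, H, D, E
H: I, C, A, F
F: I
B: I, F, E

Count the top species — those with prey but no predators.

Top species (has prey, but nothing eats it): G, B.
Count: 2.

2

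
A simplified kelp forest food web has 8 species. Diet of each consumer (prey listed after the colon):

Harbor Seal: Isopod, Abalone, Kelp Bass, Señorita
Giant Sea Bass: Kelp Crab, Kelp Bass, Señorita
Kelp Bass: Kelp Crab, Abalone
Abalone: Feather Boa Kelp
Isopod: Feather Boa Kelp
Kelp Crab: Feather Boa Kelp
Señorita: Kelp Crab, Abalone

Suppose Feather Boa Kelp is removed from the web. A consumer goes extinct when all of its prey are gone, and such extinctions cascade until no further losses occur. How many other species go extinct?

Remove Feather Boa Kelp.
Round 1: Kelp Crab (all prey gone), Isopod (all prey gone), Abalone (all prey gone) → extinct.
Round 2: Kelp Bass (all prey gone), Señorita (all prey gone) → extinct.
Round 3: Harbor Seal (all prey gone), Giant Sea Bass (all prey gone) → extinct.
No further losses. Total secondary extinctions: 7.

7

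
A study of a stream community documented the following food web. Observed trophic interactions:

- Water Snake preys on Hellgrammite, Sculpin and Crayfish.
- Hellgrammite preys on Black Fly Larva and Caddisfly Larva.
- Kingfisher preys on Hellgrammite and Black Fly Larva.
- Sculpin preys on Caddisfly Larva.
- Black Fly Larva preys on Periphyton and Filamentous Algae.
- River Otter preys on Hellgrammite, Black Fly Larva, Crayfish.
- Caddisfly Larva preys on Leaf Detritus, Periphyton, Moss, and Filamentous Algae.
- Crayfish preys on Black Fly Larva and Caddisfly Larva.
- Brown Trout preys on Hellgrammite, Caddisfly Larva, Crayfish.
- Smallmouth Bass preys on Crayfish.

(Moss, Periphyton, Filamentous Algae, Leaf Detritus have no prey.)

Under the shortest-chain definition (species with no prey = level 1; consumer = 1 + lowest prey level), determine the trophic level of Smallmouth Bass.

Trophic level 4

Periphyton has no prey (basal) → level 1.
Black Fly Larva eats Periphyton → level 2.
Crayfish eats Black Fly Larva → level 3.
Smallmouth Bass eats Crayfish → level 4.
No prey of Smallmouth Bass is below level 3, so 4 is the minimum.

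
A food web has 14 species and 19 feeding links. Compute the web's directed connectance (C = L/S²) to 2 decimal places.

C = 0.10

The web has S = 14 species and L = 19 feeding links.
C = L / S² = 19 / 196 = 0.0969 ≈ 0.10.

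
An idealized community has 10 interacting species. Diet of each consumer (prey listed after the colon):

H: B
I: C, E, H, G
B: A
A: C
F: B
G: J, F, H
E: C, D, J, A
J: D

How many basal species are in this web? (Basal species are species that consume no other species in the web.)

Basal species (no prey listed): C, D.
Count: 2.

2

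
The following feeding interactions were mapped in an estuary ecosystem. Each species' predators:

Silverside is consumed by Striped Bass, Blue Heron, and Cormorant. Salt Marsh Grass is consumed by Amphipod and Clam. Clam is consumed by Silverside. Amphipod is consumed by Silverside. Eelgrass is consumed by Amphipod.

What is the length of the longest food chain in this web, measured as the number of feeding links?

3 links

One longest chain: Salt Marsh Grass → Clam → Silverside → Cormorant.
It has 4 species and 3 links.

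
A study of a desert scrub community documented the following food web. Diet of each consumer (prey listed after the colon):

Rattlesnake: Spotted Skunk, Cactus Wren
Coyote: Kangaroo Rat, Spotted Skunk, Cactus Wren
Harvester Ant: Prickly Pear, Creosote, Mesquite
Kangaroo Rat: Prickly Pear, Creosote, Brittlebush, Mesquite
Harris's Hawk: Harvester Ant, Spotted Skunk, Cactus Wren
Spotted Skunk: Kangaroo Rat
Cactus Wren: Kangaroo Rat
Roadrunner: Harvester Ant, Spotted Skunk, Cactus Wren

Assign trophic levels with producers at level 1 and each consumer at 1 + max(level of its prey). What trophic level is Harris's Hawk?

Prickly Pear is a producer → level 1.
Kangaroo Rat eats Prickly Pear (level 1); other prey at levels: Creosote 1, Brittlebush 1, Mesquite 1 → level 2.
Spotted Skunk eats Kangaroo Rat → level 3.
Harris's Hawk eats Spotted Skunk (level 3); other prey at levels: Harvester Ant 2, Cactus Wren 3 → level 4.

Trophic level 4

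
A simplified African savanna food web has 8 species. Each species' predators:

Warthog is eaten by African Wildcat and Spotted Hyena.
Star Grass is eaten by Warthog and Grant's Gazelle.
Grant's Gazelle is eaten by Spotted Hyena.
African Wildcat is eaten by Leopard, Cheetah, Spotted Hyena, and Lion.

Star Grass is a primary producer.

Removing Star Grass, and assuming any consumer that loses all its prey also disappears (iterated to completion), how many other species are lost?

7

Remove Star Grass.
Round 1: Grant's Gazelle (all prey gone), Warthog (all prey gone) → extinct.
Round 2: African Wildcat (all prey gone) → extinct.
Round 3: Lion (all prey gone), Spotted Hyena (all prey gone), Leopard (all prey gone), Cheetah (all prey gone) → extinct.
No further losses. Total secondary extinctions: 7.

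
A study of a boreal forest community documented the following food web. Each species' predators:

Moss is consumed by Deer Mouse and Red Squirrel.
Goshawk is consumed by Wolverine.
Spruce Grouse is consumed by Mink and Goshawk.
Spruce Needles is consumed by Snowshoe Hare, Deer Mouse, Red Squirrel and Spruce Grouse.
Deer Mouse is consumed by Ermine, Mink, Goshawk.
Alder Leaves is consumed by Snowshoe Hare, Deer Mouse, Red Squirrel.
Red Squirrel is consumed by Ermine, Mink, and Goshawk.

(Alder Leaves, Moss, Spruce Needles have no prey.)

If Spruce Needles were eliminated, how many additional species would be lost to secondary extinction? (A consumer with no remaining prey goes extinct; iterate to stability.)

1

Remove Spruce Needles.
Round 1: Spruce Grouse (all prey gone) → extinct.
No further losses. Total secondary extinctions: 1.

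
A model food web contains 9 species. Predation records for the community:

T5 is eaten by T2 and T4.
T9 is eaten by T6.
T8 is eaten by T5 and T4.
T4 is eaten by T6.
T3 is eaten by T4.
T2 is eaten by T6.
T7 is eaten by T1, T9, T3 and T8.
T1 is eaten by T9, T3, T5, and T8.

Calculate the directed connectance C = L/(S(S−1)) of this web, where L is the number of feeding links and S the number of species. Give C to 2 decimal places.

C = 0.22

The web has S = 9 species and L = 16 feeding links.
C = L / (S(S−1)) = 16 / 72 = 0.2222 ≈ 0.22.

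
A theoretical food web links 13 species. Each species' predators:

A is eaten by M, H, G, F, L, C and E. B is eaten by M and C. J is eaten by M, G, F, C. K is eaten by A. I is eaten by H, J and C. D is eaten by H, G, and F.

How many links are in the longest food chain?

One longest chain: K → A → H.
It has 3 species and 2 links.

2 links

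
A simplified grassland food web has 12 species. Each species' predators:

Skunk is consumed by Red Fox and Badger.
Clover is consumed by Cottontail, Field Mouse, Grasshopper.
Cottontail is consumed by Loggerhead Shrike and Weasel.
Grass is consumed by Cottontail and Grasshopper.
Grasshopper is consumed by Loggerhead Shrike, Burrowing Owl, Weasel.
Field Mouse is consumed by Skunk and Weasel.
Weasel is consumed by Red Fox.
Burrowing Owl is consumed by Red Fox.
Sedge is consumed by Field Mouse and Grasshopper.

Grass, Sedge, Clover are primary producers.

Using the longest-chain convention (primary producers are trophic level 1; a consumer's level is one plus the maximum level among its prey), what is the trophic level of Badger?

Sedge is a producer → level 1.
Field Mouse eats Sedge (level 1); other prey at levels: Clover 1 → level 2.
Skunk eats Field Mouse → level 3.
Badger eats Skunk → level 4.

Trophic level 4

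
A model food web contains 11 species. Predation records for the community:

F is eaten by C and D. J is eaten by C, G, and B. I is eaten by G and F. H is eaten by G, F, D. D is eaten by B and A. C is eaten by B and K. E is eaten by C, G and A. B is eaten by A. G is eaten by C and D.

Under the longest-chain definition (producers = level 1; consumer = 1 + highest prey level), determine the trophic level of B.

Trophic level 4

I is a producer → level 1.
G eats I (level 1); other prey at levels: H 1, J 1, E 1 → level 2.
C eats G (level 2); other prey at levels: J 1, E 1, F 2 → level 3.
B eats C (level 3); other prey at levels: J 1, D 3 → level 4.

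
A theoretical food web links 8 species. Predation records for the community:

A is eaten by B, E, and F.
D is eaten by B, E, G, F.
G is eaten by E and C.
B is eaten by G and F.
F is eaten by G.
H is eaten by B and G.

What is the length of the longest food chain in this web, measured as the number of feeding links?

One longest chain: A → B → F → G → E.
It has 5 species and 4 links.

4 links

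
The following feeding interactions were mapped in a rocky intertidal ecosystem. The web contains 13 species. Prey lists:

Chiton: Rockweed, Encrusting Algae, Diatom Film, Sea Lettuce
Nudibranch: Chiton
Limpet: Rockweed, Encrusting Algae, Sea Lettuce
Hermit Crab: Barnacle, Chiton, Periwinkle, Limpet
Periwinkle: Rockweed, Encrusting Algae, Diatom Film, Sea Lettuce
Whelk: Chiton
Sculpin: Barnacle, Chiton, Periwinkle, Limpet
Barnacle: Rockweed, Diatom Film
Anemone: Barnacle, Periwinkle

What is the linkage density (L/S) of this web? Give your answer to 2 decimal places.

There are L = 25 links among S = 13 species.
L/S = 25/13 = 1.9231 ≈ 1.92.

L/S = 1.92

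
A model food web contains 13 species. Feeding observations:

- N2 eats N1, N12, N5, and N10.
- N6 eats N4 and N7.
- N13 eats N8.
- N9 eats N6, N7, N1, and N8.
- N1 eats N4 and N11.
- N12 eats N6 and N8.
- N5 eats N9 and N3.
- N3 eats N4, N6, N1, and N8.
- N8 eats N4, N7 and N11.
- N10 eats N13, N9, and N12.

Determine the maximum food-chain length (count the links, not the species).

4 links

One longest chain: N4 → N8 → N9 → N10 → N2.
It has 5 species and 4 links.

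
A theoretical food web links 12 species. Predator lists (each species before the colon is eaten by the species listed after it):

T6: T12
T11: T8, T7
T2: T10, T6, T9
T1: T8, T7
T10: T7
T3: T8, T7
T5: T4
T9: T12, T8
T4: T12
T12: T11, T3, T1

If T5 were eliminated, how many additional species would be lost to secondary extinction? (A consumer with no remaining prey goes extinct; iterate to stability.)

1

Remove T5.
Round 1: T4 (all prey gone) → extinct.
No further losses. Total secondary extinctions: 1.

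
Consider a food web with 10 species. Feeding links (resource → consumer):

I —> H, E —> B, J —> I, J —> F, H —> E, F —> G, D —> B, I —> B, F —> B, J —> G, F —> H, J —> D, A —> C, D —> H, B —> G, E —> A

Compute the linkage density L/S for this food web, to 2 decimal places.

L/S = 1.60

There are L = 16 links among S = 10 species.
L/S = 16/10 = 1.6000 ≈ 1.60.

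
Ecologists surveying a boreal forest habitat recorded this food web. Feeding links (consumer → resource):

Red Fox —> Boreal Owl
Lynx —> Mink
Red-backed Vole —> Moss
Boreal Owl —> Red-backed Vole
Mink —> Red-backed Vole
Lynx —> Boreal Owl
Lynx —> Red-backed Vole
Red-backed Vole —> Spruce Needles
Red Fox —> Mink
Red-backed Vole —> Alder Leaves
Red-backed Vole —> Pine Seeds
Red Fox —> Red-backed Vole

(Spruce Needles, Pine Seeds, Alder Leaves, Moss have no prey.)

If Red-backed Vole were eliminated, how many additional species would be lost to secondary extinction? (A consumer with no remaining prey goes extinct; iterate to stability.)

Remove Red-backed Vole.
Round 1: Boreal Owl (all prey gone), Mink (all prey gone) → extinct.
Round 2: Red Fox (all prey gone), Lynx (all prey gone) → extinct.
No further losses. Total secondary extinctions: 4.

4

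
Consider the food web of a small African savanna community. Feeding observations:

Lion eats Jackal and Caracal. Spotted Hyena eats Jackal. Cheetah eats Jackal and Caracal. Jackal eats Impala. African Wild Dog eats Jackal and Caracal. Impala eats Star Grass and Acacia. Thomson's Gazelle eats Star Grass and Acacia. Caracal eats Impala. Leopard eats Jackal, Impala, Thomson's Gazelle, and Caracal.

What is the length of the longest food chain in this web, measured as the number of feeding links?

3 links

One longest chain: Acacia → Impala → Jackal → Spotted Hyena.
It has 4 species and 3 links.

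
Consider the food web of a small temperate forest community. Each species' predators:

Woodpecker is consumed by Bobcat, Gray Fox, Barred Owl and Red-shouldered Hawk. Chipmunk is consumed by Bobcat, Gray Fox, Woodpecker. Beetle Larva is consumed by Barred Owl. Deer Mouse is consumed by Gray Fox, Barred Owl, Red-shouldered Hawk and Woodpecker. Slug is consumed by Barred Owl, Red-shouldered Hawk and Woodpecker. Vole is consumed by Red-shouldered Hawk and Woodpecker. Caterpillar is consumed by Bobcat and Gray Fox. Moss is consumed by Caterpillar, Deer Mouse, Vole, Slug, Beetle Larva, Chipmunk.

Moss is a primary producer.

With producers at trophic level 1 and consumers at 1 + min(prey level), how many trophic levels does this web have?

Producers (level 1): Moss.
Following each consumer down to its lowest-level prey: Moss → Deer Mouse → Barred Owl (levels 1 through 3).
All prey of Barred Owl (Deer Mouse 2, Beetle Larva 2, Slug 2, Woodpecker 3) are at level 2 or above, so Barred Owl is at level 1 + 2 = 3.
Every consumer has at least one prey at level 2 or below, so none exceeds level 3.

3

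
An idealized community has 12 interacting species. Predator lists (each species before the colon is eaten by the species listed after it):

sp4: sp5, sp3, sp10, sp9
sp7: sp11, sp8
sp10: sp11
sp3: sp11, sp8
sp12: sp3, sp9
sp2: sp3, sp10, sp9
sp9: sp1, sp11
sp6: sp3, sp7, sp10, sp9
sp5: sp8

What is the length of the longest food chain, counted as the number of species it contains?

One longest chain: sp6 → sp9 → sp1.
It has 3 species and 2 links.

3 species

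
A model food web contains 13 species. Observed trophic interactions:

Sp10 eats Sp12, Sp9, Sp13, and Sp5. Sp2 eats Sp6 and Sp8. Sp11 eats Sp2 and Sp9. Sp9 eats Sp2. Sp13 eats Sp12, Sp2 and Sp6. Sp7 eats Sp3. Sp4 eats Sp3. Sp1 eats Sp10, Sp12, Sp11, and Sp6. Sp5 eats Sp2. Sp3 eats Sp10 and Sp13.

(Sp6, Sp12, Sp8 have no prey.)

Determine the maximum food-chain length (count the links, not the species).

5 links

One longest chain: Sp6 → Sp2 → Sp13 → Sp10 → Sp3 → Sp7.
It has 6 species and 5 links.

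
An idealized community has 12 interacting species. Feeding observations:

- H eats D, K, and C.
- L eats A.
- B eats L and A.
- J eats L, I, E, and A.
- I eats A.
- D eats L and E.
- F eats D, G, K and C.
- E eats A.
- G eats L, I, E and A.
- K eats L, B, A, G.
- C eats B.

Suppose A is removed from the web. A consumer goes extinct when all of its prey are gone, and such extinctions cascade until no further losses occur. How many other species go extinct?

11

Remove A.
Round 1: I (all prey gone), E (all prey gone), L (all prey gone) → extinct.
Round 2: D (all prey gone), B (all prey gone), J (all prey gone), G (all prey gone) → extinct.
Round 3: C (all prey gone), K (all prey gone) → extinct.
Round 4: F (all prey gone), H (all prey gone) → extinct.
No further losses. Total secondary extinctions: 11.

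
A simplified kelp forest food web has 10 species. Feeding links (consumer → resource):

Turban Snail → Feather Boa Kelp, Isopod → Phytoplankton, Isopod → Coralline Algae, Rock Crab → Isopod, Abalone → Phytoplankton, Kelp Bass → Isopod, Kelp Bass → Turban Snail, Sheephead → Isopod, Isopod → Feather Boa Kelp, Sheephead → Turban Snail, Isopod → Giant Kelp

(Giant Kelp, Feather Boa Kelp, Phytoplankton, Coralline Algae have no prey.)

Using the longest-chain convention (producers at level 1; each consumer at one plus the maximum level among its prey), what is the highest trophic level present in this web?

Producers (level 1): Giant Kelp, Feather Boa Kelp, Phytoplankton, Coralline Algae.
Giant Kelp → Isopod → Rock Crab gives Rock Crab level 3.
No species has a prey at level 3, so no species reaches level 4.

3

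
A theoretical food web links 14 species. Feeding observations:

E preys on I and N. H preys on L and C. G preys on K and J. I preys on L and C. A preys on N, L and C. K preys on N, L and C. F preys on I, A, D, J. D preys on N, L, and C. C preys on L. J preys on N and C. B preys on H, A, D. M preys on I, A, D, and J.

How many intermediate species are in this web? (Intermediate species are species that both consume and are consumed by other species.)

Intermediate species (has both prey and predators): C, J, K, A, I, H, D.
Count: 7.

7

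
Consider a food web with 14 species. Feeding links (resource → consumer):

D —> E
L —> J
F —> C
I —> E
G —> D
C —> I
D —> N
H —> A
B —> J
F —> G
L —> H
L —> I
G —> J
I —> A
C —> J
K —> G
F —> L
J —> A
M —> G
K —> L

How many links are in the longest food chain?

3 links

One longest chain: F → C → I → E.
It has 4 species and 3 links.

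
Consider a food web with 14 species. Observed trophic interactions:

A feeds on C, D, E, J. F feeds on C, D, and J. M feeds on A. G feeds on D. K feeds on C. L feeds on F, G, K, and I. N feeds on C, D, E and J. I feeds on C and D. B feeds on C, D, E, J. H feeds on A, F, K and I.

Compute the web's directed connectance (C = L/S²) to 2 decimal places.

The web has S = 14 species and L = 28 feeding links.
C = L / S² = 28 / 196 = 0.1429 ≈ 0.14.

C = 0.14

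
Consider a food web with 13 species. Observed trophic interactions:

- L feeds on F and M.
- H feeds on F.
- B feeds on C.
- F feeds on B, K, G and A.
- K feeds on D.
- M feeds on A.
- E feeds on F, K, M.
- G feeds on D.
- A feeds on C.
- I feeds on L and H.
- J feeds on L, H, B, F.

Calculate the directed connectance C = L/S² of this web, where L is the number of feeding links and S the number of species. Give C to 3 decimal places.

The web has S = 13 species and L = 21 feeding links.
C = L / S² = 21 / 169 = 0.1243 ≈ 0.124.

C = 0.124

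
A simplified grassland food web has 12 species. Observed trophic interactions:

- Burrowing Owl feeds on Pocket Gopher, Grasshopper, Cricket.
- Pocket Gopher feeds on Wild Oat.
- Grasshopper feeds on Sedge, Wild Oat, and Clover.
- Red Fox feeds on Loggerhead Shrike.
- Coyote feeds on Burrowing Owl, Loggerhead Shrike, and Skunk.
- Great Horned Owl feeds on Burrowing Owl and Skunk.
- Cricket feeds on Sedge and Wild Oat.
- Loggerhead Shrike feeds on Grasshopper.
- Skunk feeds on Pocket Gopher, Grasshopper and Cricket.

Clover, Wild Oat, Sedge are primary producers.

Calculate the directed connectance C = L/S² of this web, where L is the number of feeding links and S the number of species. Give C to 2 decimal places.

C = 0.13

The web has S = 12 species and L = 19 feeding links.
C = L / S² = 19 / 144 = 0.1319 ≈ 0.13.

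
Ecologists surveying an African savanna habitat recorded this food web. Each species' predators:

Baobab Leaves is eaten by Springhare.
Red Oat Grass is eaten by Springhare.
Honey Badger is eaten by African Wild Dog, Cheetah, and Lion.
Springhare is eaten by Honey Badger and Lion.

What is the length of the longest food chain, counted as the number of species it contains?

4 species

One longest chain: Red Oat Grass → Springhare → Honey Badger → Cheetah.
It has 4 species and 3 links.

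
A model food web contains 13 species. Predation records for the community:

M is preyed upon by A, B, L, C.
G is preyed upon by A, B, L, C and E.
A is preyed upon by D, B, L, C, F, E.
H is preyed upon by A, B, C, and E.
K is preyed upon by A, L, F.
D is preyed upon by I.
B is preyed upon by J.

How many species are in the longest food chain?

One longest chain: M → A → B → J.
It has 4 species and 3 links.

4 species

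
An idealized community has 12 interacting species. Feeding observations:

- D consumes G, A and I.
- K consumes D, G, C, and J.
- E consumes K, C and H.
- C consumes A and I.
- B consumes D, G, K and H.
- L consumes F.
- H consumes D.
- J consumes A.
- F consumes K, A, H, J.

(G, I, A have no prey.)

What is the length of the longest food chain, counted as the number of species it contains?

One longest chain: G → D → K → F → L.
It has 5 species and 4 links.

5 species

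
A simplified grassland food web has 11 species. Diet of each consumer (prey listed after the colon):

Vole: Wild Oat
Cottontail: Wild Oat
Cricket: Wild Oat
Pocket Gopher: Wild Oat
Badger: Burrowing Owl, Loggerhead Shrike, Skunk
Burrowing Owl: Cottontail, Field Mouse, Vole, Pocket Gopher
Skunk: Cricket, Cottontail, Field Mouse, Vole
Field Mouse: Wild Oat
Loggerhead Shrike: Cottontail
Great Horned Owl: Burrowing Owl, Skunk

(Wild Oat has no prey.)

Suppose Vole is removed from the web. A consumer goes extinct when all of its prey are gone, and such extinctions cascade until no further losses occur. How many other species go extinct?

Remove Vole.
Every predator of it retains at least one other prey: Burrowing Owl still has Cottontail, Field Mouse, Pocket Gopher; Skunk still has Cricket, Cottontail, Field Mouse.
No consumer loses all prey, so no secondary extinctions occur.

0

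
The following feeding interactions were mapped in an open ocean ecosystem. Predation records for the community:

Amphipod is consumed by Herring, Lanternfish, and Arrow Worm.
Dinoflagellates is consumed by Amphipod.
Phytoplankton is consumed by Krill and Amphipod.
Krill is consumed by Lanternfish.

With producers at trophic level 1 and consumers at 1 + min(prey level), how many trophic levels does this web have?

3

Producers (level 1): Phytoplankton, Dinoflagellates.
Following each consumer down to its lowest-level prey: Phytoplankton → Krill → Lanternfish (levels 1 through 3).
All prey of Lanternfish (Krill 2, Amphipod 2) are at level 2 or above, so Lanternfish is at level 1 + 2 = 3.
Every consumer has at least one prey at level 2 or below, so none exceeds level 3.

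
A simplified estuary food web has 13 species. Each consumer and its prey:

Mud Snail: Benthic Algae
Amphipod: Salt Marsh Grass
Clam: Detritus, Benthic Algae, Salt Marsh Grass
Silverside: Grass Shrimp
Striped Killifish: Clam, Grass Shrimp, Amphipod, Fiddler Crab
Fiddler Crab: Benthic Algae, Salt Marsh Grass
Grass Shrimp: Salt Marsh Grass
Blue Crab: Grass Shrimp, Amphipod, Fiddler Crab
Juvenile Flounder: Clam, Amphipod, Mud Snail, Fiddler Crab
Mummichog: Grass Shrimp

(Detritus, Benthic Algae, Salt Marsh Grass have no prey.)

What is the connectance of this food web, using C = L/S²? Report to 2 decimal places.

C = 0.12

The web has S = 13 species and L = 21 feeding links.
C = L / S² = 21 / 169 = 0.1243 ≈ 0.12.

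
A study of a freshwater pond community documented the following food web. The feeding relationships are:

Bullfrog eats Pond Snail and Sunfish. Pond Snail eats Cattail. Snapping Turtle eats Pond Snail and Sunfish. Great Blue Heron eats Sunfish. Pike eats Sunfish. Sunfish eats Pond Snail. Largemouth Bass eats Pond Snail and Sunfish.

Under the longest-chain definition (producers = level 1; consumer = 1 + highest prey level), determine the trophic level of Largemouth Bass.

Cattail is a producer → level 1.
Pond Snail eats Cattail → level 2.
Sunfish eats Pond Snail → level 3.
Largemouth Bass eats Sunfish (level 3); other prey at levels: Pond Snail 2 → level 4.

Trophic level 4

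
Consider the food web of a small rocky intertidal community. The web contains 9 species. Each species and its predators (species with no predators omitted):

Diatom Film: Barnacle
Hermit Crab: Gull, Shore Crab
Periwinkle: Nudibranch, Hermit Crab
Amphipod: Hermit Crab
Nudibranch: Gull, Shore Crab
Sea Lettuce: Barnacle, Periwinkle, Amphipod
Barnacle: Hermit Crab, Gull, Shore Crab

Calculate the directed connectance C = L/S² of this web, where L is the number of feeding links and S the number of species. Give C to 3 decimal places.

C = 0.173

The web has S = 9 species and L = 14 feeding links.
C = L / S² = 14 / 81 = 0.1728 ≈ 0.173.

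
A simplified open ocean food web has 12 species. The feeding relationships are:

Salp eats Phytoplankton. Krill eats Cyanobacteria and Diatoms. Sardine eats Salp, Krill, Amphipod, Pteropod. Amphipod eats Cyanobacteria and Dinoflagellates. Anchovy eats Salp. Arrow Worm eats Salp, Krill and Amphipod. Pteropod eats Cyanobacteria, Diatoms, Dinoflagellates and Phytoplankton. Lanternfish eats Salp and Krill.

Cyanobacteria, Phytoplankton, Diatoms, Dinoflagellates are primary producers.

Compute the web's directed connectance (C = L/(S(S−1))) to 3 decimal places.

The web has S = 12 species and L = 19 feeding links.
C = L / (S(S−1)) = 19 / 132 = 0.1439 ≈ 0.144.

C = 0.144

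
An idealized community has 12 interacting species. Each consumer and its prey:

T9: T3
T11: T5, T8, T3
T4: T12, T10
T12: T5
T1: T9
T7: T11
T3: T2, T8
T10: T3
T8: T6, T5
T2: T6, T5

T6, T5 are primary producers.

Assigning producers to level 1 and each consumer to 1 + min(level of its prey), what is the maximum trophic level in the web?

5

Producers (level 1): T6, T5.
Following each consumer down to its lowest-level prey: T6 → T2 → T3 → T9 → T1 (levels 1 through 5).
All prey of T1 (T9 4) are at level 4 or above, so T1 is at level 1 + 4 = 5.
Every consumer has at least one prey at level 4 or below, so none exceeds level 5.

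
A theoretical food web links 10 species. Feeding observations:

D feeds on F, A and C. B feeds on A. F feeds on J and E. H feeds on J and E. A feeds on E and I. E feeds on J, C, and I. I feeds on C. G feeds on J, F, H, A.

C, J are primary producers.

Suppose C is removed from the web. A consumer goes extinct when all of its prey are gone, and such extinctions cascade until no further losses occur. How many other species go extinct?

1

Remove C.
Round 1: I (all prey gone) → extinct.
No further losses. Total secondary extinctions: 1.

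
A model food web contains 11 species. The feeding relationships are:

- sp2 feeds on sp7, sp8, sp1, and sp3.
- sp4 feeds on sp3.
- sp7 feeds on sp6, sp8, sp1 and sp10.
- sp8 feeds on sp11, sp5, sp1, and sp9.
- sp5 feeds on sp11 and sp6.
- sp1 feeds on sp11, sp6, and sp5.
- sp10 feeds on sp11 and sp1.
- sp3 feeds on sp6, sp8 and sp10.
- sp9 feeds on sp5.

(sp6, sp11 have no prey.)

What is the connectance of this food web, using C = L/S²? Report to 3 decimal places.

C = 0.198

The web has S = 11 species and L = 24 feeding links.
C = L / S² = 24 / 121 = 0.1983 ≈ 0.198.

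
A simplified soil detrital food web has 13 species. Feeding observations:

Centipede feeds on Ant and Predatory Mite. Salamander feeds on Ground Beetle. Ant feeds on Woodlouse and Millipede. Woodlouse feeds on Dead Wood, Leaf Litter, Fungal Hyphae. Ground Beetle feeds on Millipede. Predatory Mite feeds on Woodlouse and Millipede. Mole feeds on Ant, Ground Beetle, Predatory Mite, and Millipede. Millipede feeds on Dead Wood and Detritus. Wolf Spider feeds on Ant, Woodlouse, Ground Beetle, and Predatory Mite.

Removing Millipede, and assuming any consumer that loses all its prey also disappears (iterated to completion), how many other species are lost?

Remove Millipede.
Round 1: Ground Beetle (all prey gone) → extinct.
Round 2: Salamander (all prey gone) → extinct.
No further losses. Total secondary extinctions: 2.

2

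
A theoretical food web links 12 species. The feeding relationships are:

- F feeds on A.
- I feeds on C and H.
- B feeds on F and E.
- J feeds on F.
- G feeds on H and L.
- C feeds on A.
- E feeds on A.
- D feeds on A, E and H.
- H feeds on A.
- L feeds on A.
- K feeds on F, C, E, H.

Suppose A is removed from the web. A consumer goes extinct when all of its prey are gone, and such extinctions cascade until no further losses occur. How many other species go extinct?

11

Remove A.
Round 1: C (all prey gone), E (all prey gone), H (all prey gone), L (all prey gone), F (all prey gone) → extinct.
Round 2: G (all prey gone), I (all prey gone), B (all prey gone), K (all prey gone), J (all prey gone), D (all prey gone) → extinct.
No further losses. Total secondary extinctions: 11.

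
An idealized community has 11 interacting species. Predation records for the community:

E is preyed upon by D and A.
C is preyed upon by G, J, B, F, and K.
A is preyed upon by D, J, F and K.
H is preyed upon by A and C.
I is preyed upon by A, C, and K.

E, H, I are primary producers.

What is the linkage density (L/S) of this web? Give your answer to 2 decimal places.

L/S = 1.45

There are L = 16 links among S = 11 species.
L/S = 16/11 = 1.4545 ≈ 1.45.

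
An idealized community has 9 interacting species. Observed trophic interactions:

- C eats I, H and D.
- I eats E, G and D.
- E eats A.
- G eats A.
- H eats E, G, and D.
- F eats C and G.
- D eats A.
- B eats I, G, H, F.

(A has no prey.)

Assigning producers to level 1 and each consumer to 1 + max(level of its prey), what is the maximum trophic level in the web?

6

Producers (level 1): A.
A → D → I → C → F → B gives B level 6.
No species has a prey at level 6, so no species reaches level 7.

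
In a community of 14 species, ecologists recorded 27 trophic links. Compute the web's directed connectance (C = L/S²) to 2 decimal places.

The web has S = 14 species and L = 27 feeding links.
C = L / S² = 27 / 196 = 0.1378 ≈ 0.14.

C = 0.14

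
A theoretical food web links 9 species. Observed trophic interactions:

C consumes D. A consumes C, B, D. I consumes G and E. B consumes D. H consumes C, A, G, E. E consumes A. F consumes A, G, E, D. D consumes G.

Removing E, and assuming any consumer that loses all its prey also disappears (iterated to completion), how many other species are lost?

Remove E.
Every predator of it retains at least one other prey: I still has G; F still has G, D, A; H still has G, C, A.
No consumer loses all prey, so no secondary extinctions occur.

0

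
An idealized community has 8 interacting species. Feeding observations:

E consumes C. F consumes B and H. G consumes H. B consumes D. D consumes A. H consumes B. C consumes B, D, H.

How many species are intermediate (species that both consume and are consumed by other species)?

4

Intermediate species (has both prey and predators): D, B, H, C.
Count: 4.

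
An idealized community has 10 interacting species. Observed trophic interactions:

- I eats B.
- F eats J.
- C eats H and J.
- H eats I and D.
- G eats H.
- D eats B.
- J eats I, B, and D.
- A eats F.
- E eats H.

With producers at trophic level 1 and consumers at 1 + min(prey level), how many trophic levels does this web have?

4

Producers (level 1): B.
Following each consumer down to its lowest-level prey: B → J → F → A (levels 1 through 4).
All prey of A (F 3) are at level 3 or above, so A is at level 1 + 3 = 4.
Every consumer has at least one prey at level 3 or below, so none exceeds level 4.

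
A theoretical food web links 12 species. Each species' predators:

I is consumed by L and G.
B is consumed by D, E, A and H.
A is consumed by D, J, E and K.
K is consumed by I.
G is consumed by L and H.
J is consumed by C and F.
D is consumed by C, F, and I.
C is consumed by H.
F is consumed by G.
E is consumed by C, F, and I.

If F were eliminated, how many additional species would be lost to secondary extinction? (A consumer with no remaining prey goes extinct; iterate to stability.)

Remove F.
Every predator of it retains at least one other prey: G still has I.
No consumer loses all prey, so no secondary extinctions occur.

0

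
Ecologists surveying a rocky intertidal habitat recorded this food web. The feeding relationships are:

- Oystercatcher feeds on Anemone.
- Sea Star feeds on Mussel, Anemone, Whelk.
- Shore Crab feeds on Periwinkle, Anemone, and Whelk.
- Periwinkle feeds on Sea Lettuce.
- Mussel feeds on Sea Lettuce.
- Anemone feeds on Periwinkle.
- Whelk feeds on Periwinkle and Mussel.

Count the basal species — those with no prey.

1

Basal species (no prey listed): Sea Lettuce.
Count: 1.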